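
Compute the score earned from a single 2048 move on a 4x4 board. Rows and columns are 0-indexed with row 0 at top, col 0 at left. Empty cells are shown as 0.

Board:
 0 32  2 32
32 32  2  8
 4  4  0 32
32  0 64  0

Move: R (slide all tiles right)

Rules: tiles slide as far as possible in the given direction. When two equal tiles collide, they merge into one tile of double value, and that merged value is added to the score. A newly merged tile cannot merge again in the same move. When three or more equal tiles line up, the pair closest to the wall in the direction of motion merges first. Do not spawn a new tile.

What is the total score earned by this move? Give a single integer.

Answer: 72

Derivation:
Slide right:
row 0: [0, 32, 2, 32] -> [0, 32, 2, 32]  score +0 (running 0)
row 1: [32, 32, 2, 8] -> [0, 64, 2, 8]  score +64 (running 64)
row 2: [4, 4, 0, 32] -> [0, 0, 8, 32]  score +8 (running 72)
row 3: [32, 0, 64, 0] -> [0, 0, 32, 64]  score +0 (running 72)
Board after move:
 0 32  2 32
 0 64  2  8
 0  0  8 32
 0  0 32 64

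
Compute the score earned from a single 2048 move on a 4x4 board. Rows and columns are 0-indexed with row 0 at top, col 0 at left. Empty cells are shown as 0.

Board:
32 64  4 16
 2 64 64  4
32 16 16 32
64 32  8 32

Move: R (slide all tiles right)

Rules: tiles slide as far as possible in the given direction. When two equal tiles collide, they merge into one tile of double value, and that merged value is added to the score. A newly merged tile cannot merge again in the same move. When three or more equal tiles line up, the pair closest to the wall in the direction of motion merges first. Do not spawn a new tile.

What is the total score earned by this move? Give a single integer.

Answer: 160

Derivation:
Slide right:
row 0: [32, 64, 4, 16] -> [32, 64, 4, 16]  score +0 (running 0)
row 1: [2, 64, 64, 4] -> [0, 2, 128, 4]  score +128 (running 128)
row 2: [32, 16, 16, 32] -> [0, 32, 32, 32]  score +32 (running 160)
row 3: [64, 32, 8, 32] -> [64, 32, 8, 32]  score +0 (running 160)
Board after move:
 32  64   4  16
  0   2 128   4
  0  32  32  32
 64  32   8  32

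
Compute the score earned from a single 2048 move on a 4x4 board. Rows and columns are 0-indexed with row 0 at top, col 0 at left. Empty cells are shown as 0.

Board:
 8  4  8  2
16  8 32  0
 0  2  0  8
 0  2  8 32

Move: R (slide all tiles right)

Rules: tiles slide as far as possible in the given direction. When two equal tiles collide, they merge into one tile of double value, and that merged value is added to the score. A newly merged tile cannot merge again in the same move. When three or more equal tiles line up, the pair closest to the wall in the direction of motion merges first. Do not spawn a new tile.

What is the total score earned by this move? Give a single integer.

Slide right:
row 0: [8, 4, 8, 2] -> [8, 4, 8, 2]  score +0 (running 0)
row 1: [16, 8, 32, 0] -> [0, 16, 8, 32]  score +0 (running 0)
row 2: [0, 2, 0, 8] -> [0, 0, 2, 8]  score +0 (running 0)
row 3: [0, 2, 8, 32] -> [0, 2, 8, 32]  score +0 (running 0)
Board after move:
 8  4  8  2
 0 16  8 32
 0  0  2  8
 0  2  8 32

Answer: 0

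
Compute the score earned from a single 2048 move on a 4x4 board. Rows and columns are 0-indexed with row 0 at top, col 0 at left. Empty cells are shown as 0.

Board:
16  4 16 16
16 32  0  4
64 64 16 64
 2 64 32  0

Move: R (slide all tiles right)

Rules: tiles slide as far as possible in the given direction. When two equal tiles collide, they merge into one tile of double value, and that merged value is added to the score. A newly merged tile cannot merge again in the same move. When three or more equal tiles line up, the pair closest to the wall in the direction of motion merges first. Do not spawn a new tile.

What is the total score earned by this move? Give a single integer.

Slide right:
row 0: [16, 4, 16, 16] -> [0, 16, 4, 32]  score +32 (running 32)
row 1: [16, 32, 0, 4] -> [0, 16, 32, 4]  score +0 (running 32)
row 2: [64, 64, 16, 64] -> [0, 128, 16, 64]  score +128 (running 160)
row 3: [2, 64, 32, 0] -> [0, 2, 64, 32]  score +0 (running 160)
Board after move:
  0  16   4  32
  0  16  32   4
  0 128  16  64
  0   2  64  32

Answer: 160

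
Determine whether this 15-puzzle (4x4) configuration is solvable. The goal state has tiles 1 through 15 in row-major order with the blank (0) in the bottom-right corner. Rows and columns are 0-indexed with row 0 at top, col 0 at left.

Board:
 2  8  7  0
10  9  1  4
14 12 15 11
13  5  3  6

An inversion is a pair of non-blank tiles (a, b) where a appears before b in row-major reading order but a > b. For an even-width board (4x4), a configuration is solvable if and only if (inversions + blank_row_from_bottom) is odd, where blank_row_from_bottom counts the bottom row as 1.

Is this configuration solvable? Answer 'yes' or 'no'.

Inversions: 46
Blank is in row 0 (0-indexed from top), which is row 4 counting from the bottom (bottom = 1).
46 + 4 = 50, which is even, so the puzzle is not solvable.

Answer: no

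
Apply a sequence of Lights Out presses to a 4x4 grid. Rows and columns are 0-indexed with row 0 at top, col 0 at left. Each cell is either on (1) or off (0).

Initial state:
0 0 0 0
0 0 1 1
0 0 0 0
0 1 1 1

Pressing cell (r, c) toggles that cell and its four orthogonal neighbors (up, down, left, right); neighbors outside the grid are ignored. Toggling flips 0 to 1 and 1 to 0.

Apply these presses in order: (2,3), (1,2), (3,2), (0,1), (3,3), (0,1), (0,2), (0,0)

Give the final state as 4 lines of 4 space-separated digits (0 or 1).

After press 1 at (2,3):
0 0 0 0
0 0 1 0
0 0 1 1
0 1 1 0

After press 2 at (1,2):
0 0 1 0
0 1 0 1
0 0 0 1
0 1 1 0

After press 3 at (3,2):
0 0 1 0
0 1 0 1
0 0 1 1
0 0 0 1

After press 4 at (0,1):
1 1 0 0
0 0 0 1
0 0 1 1
0 0 0 1

After press 5 at (3,3):
1 1 0 0
0 0 0 1
0 0 1 0
0 0 1 0

After press 6 at (0,1):
0 0 1 0
0 1 0 1
0 0 1 0
0 0 1 0

After press 7 at (0,2):
0 1 0 1
0 1 1 1
0 0 1 0
0 0 1 0

After press 8 at (0,0):
1 0 0 1
1 1 1 1
0 0 1 0
0 0 1 0

Answer: 1 0 0 1
1 1 1 1
0 0 1 0
0 0 1 0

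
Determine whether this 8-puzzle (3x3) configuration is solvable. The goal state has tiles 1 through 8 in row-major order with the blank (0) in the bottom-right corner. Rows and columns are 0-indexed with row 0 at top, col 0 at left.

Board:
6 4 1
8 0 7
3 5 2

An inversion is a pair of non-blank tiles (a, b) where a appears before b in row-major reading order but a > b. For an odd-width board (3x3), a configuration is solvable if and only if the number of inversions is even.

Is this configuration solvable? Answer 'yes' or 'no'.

Answer: no

Derivation:
Inversions (pairs i<j in row-major order where tile[i] > tile[j] > 0): 17
17 is odd, so the puzzle is not solvable.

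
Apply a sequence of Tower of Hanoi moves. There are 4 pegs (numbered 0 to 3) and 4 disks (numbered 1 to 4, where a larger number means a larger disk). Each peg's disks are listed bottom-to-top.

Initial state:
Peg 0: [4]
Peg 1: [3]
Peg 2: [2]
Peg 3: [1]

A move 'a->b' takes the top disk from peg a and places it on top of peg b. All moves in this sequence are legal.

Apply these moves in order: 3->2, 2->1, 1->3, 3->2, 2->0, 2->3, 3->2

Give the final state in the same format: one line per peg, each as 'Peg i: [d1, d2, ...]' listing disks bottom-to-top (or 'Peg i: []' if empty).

Answer: Peg 0: [4, 1]
Peg 1: [3]
Peg 2: [2]
Peg 3: []

Derivation:
After move 1 (3->2):
Peg 0: [4]
Peg 1: [3]
Peg 2: [2, 1]
Peg 3: []

After move 2 (2->1):
Peg 0: [4]
Peg 1: [3, 1]
Peg 2: [2]
Peg 3: []

After move 3 (1->3):
Peg 0: [4]
Peg 1: [3]
Peg 2: [2]
Peg 3: [1]

After move 4 (3->2):
Peg 0: [4]
Peg 1: [3]
Peg 2: [2, 1]
Peg 3: []

After move 5 (2->0):
Peg 0: [4, 1]
Peg 1: [3]
Peg 2: [2]
Peg 3: []

After move 6 (2->3):
Peg 0: [4, 1]
Peg 1: [3]
Peg 2: []
Peg 3: [2]

After move 7 (3->2):
Peg 0: [4, 1]
Peg 1: [3]
Peg 2: [2]
Peg 3: []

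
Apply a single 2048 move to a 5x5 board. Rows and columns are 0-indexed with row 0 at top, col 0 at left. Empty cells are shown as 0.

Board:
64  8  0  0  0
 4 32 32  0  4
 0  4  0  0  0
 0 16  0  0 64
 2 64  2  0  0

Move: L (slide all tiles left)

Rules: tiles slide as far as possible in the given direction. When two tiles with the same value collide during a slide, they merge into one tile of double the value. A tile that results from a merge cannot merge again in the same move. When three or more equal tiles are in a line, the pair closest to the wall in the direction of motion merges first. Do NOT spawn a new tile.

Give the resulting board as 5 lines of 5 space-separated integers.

Slide left:
row 0: [64, 8, 0, 0, 0] -> [64, 8, 0, 0, 0]
row 1: [4, 32, 32, 0, 4] -> [4, 64, 4, 0, 0]
row 2: [0, 4, 0, 0, 0] -> [4, 0, 0, 0, 0]
row 3: [0, 16, 0, 0, 64] -> [16, 64, 0, 0, 0]
row 4: [2, 64, 2, 0, 0] -> [2, 64, 2, 0, 0]

Answer: 64  8  0  0  0
 4 64  4  0  0
 4  0  0  0  0
16 64  0  0  0
 2 64  2  0  0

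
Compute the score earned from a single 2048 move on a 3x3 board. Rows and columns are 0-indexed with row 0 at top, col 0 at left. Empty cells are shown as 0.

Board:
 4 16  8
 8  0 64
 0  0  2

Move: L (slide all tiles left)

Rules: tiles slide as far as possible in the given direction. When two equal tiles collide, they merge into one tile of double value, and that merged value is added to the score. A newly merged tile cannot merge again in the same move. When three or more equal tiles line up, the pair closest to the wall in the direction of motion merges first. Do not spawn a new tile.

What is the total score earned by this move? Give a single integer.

Answer: 0

Derivation:
Slide left:
row 0: [4, 16, 8] -> [4, 16, 8]  score +0 (running 0)
row 1: [8, 0, 64] -> [8, 64, 0]  score +0 (running 0)
row 2: [0, 0, 2] -> [2, 0, 0]  score +0 (running 0)
Board after move:
 4 16  8
 8 64  0
 2  0  0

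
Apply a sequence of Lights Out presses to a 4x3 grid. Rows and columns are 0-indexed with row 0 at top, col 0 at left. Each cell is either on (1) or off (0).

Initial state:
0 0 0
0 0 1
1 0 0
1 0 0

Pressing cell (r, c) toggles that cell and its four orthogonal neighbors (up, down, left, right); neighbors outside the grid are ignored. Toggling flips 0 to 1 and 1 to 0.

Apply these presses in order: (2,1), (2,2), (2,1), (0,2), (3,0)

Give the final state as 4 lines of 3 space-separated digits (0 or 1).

Answer: 0 1 1
0 0 1
0 1 1
0 1 1

Derivation:
After press 1 at (2,1):
0 0 0
0 1 1
0 1 1
1 1 0

After press 2 at (2,2):
0 0 0
0 1 0
0 0 0
1 1 1

After press 3 at (2,1):
0 0 0
0 0 0
1 1 1
1 0 1

After press 4 at (0,2):
0 1 1
0 0 1
1 1 1
1 0 1

After press 5 at (3,0):
0 1 1
0 0 1
0 1 1
0 1 1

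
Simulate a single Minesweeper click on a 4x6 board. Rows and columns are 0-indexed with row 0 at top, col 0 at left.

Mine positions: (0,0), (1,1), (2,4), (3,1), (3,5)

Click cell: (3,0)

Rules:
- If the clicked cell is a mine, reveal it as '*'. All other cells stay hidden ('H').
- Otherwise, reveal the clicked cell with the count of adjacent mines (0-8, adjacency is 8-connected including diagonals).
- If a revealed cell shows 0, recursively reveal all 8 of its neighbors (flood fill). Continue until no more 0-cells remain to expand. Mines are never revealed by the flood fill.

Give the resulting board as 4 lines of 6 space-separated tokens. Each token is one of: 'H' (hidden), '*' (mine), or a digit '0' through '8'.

H H H H H H
H H H H H H
H H H H H H
1 H H H H H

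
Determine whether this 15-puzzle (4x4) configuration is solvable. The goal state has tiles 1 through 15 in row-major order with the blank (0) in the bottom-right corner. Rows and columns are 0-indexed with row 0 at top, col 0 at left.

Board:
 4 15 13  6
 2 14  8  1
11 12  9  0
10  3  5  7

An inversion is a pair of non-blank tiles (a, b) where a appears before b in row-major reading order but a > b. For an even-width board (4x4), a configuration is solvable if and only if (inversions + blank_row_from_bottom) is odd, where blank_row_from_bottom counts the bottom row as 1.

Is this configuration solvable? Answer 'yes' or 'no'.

Answer: yes

Derivation:
Inversions: 61
Blank is in row 2 (0-indexed from top), which is row 2 counting from the bottom (bottom = 1).
61 + 2 = 63, which is odd, so the puzzle is solvable.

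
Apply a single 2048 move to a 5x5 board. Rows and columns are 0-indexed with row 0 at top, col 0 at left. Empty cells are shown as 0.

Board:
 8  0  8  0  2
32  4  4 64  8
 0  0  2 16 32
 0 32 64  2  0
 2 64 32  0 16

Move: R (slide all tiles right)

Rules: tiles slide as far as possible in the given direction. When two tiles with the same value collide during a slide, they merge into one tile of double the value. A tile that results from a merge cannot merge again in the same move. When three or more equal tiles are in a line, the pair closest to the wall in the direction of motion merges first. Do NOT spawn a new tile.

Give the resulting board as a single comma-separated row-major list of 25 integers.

Slide right:
row 0: [8, 0, 8, 0, 2] -> [0, 0, 0, 16, 2]
row 1: [32, 4, 4, 64, 8] -> [0, 32, 8, 64, 8]
row 2: [0, 0, 2, 16, 32] -> [0, 0, 2, 16, 32]
row 3: [0, 32, 64, 2, 0] -> [0, 0, 32, 64, 2]
row 4: [2, 64, 32, 0, 16] -> [0, 2, 64, 32, 16]

Answer: 0, 0, 0, 16, 2, 0, 32, 8, 64, 8, 0, 0, 2, 16, 32, 0, 0, 32, 64, 2, 0, 2, 64, 32, 16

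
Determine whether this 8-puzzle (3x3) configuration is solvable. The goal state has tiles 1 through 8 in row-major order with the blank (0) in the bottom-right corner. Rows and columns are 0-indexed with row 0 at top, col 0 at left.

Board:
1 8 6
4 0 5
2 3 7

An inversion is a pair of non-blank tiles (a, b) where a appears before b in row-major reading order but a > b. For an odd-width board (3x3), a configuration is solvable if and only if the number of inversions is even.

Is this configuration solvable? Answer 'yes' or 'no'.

Inversions (pairs i<j in row-major order where tile[i] > tile[j] > 0): 14
14 is even, so the puzzle is solvable.

Answer: yes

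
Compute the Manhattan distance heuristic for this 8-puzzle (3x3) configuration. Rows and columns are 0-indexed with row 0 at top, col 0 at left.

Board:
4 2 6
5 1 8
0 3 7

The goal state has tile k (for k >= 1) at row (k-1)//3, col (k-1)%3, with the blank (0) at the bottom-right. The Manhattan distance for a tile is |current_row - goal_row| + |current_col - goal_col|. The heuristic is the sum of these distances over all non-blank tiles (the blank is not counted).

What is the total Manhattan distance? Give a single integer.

Tile 4: at (0,0), goal (1,0), distance |0-1|+|0-0| = 1
Tile 2: at (0,1), goal (0,1), distance |0-0|+|1-1| = 0
Tile 6: at (0,2), goal (1,2), distance |0-1|+|2-2| = 1
Tile 5: at (1,0), goal (1,1), distance |1-1|+|0-1| = 1
Tile 1: at (1,1), goal (0,0), distance |1-0|+|1-0| = 2
Tile 8: at (1,2), goal (2,1), distance |1-2|+|2-1| = 2
Tile 3: at (2,1), goal (0,2), distance |2-0|+|1-2| = 3
Tile 7: at (2,2), goal (2,0), distance |2-2|+|2-0| = 2
Sum: 1 + 0 + 1 + 1 + 2 + 2 + 3 + 2 = 12

Answer: 12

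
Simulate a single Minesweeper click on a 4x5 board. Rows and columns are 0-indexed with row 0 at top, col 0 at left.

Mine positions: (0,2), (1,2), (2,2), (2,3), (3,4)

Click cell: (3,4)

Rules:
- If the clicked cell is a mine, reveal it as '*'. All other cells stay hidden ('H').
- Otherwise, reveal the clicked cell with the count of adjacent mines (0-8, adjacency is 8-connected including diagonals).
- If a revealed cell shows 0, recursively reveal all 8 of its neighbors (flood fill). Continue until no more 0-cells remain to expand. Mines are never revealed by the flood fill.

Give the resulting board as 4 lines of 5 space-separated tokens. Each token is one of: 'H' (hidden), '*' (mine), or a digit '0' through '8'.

H H H H H
H H H H H
H H H H H
H H H H *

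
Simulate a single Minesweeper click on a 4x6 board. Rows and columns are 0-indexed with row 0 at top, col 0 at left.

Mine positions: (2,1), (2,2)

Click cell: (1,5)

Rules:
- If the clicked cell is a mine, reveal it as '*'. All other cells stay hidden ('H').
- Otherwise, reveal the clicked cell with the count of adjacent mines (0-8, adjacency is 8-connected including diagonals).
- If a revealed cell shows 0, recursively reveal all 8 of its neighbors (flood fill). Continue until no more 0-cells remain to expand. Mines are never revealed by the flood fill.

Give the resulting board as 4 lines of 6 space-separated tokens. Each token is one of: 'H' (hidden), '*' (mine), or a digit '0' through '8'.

0 0 0 0 0 0
1 2 2 1 0 0
H H H 1 0 0
H H H 1 0 0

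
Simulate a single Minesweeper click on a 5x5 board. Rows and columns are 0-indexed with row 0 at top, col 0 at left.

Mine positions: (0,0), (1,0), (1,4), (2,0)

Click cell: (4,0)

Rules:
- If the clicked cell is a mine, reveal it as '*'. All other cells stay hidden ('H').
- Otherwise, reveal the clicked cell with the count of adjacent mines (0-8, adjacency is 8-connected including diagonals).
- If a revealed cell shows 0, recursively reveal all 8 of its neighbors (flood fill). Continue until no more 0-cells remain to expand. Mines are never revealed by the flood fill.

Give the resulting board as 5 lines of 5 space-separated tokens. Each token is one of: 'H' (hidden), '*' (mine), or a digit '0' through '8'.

H 2 0 1 H
H 3 0 1 H
H 2 0 1 1
1 1 0 0 0
0 0 0 0 0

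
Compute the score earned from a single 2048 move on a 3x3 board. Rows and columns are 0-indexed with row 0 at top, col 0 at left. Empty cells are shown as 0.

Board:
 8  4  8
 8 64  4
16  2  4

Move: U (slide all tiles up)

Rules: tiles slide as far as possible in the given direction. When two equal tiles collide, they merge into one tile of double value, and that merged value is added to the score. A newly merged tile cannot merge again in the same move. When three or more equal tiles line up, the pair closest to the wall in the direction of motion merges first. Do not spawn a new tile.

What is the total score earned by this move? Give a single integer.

Answer: 24

Derivation:
Slide up:
col 0: [8, 8, 16] -> [16, 16, 0]  score +16 (running 16)
col 1: [4, 64, 2] -> [4, 64, 2]  score +0 (running 16)
col 2: [8, 4, 4] -> [8, 8, 0]  score +8 (running 24)
Board after move:
16  4  8
16 64  8
 0  2  0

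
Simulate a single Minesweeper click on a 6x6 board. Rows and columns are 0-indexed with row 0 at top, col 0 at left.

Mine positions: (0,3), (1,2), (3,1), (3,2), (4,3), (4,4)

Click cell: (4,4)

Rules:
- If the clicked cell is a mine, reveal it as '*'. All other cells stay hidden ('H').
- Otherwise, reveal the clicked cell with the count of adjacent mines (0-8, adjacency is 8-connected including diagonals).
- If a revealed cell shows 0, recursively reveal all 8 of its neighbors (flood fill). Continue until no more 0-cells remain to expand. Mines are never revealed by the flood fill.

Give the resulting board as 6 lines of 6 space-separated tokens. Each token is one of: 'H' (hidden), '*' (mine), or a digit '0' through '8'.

H H H H H H
H H H H H H
H H H H H H
H H H H H H
H H H H * H
H H H H H H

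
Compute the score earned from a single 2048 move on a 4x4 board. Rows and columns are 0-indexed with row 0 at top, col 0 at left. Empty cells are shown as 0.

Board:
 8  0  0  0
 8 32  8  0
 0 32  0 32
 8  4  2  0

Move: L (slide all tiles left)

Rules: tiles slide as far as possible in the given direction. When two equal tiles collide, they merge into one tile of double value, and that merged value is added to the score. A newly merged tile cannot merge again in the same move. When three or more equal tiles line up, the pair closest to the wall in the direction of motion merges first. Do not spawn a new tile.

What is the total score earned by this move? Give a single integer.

Answer: 64

Derivation:
Slide left:
row 0: [8, 0, 0, 0] -> [8, 0, 0, 0]  score +0 (running 0)
row 1: [8, 32, 8, 0] -> [8, 32, 8, 0]  score +0 (running 0)
row 2: [0, 32, 0, 32] -> [64, 0, 0, 0]  score +64 (running 64)
row 3: [8, 4, 2, 0] -> [8, 4, 2, 0]  score +0 (running 64)
Board after move:
 8  0  0  0
 8 32  8  0
64  0  0  0
 8  4  2  0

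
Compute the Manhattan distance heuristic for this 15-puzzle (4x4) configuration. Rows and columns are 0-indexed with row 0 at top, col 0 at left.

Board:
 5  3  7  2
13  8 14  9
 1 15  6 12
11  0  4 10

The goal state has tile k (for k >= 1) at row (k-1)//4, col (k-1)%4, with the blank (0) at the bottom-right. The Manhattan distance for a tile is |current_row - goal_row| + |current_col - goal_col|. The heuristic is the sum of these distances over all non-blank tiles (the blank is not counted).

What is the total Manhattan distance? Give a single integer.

Tile 5: at (0,0), goal (1,0), distance |0-1|+|0-0| = 1
Tile 3: at (0,1), goal (0,2), distance |0-0|+|1-2| = 1
Tile 7: at (0,2), goal (1,2), distance |0-1|+|2-2| = 1
Tile 2: at (0,3), goal (0,1), distance |0-0|+|3-1| = 2
Tile 13: at (1,0), goal (3,0), distance |1-3|+|0-0| = 2
Tile 8: at (1,1), goal (1,3), distance |1-1|+|1-3| = 2
Tile 14: at (1,2), goal (3,1), distance |1-3|+|2-1| = 3
Tile 9: at (1,3), goal (2,0), distance |1-2|+|3-0| = 4
Tile 1: at (2,0), goal (0,0), distance |2-0|+|0-0| = 2
Tile 15: at (2,1), goal (3,2), distance |2-3|+|1-2| = 2
Tile 6: at (2,2), goal (1,1), distance |2-1|+|2-1| = 2
Tile 12: at (2,3), goal (2,3), distance |2-2|+|3-3| = 0
Tile 11: at (3,0), goal (2,2), distance |3-2|+|0-2| = 3
Tile 4: at (3,2), goal (0,3), distance |3-0|+|2-3| = 4
Tile 10: at (3,3), goal (2,1), distance |3-2|+|3-1| = 3
Sum: 1 + 1 + 1 + 2 + 2 + 2 + 3 + 4 + 2 + 2 + 2 + 0 + 3 + 4 + 3 = 32

Answer: 32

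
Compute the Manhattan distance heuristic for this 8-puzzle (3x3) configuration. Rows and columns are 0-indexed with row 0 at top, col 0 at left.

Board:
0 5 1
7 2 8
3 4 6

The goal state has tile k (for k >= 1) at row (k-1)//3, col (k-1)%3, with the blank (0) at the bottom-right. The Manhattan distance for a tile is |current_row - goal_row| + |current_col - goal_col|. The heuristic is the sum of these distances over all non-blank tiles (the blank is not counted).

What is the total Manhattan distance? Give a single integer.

Tile 5: (0,1)->(1,1) = 1
Tile 1: (0,2)->(0,0) = 2
Tile 7: (1,0)->(2,0) = 1
Tile 2: (1,1)->(0,1) = 1
Tile 8: (1,2)->(2,1) = 2
Tile 3: (2,0)->(0,2) = 4
Tile 4: (2,1)->(1,0) = 2
Tile 6: (2,2)->(1,2) = 1
Sum: 1 + 2 + 1 + 1 + 2 + 4 + 2 + 1 = 14

Answer: 14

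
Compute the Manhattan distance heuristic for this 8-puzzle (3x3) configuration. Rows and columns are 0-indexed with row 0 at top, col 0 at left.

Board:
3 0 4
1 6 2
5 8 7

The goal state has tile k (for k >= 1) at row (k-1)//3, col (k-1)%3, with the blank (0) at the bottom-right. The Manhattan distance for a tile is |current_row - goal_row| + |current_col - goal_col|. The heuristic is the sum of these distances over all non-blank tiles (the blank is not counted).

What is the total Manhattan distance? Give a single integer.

Answer: 13

Derivation:
Tile 3: (0,0)->(0,2) = 2
Tile 4: (0,2)->(1,0) = 3
Tile 1: (1,0)->(0,0) = 1
Tile 6: (1,1)->(1,2) = 1
Tile 2: (1,2)->(0,1) = 2
Tile 5: (2,0)->(1,1) = 2
Tile 8: (2,1)->(2,1) = 0
Tile 7: (2,2)->(2,0) = 2
Sum: 2 + 3 + 1 + 1 + 2 + 2 + 0 + 2 = 13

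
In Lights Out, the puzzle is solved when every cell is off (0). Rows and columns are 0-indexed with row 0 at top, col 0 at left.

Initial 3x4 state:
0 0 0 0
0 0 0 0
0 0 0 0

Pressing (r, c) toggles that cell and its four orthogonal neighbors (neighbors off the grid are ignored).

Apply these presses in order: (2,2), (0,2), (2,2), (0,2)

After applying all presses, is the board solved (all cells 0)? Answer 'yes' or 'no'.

After press 1 at (2,2):
0 0 0 0
0 0 1 0
0 1 1 1

After press 2 at (0,2):
0 1 1 1
0 0 0 0
0 1 1 1

After press 3 at (2,2):
0 1 1 1
0 0 1 0
0 0 0 0

After press 4 at (0,2):
0 0 0 0
0 0 0 0
0 0 0 0

Lights still on: 0

Answer: yes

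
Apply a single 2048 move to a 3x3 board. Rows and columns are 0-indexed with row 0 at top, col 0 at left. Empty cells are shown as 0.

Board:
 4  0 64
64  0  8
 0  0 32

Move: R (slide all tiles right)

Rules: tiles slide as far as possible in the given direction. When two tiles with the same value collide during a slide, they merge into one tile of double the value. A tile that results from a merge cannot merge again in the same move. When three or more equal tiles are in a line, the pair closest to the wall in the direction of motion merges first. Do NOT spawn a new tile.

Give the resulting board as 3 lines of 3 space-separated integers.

Slide right:
row 0: [4, 0, 64] -> [0, 4, 64]
row 1: [64, 0, 8] -> [0, 64, 8]
row 2: [0, 0, 32] -> [0, 0, 32]

Answer:  0  4 64
 0 64  8
 0  0 32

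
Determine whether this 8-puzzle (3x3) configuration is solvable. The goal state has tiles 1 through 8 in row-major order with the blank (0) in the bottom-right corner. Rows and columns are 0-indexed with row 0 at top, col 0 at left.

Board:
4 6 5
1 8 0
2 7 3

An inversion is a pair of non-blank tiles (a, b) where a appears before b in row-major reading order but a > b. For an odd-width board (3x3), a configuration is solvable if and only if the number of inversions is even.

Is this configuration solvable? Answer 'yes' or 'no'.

Inversions (pairs i<j in row-major order where tile[i] > tile[j] > 0): 14
14 is even, so the puzzle is solvable.

Answer: yes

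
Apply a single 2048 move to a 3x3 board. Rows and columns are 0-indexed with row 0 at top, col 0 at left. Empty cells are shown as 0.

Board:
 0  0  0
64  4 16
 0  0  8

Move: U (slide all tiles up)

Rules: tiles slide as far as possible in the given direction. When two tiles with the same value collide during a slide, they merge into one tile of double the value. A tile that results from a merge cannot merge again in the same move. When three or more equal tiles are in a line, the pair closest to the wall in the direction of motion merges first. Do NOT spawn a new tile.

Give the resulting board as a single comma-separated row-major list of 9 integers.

Answer: 64, 4, 16, 0, 0, 8, 0, 0, 0

Derivation:
Slide up:
col 0: [0, 64, 0] -> [64, 0, 0]
col 1: [0, 4, 0] -> [4, 0, 0]
col 2: [0, 16, 8] -> [16, 8, 0]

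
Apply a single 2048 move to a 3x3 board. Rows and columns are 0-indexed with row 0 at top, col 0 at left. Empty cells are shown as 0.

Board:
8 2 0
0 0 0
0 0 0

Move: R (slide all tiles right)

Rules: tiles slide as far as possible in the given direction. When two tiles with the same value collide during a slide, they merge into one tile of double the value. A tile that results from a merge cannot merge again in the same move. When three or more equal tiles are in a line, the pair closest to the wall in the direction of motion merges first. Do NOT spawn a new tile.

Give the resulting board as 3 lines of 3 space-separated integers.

Slide right:
row 0: [8, 2, 0] -> [0, 8, 2]
row 1: [0, 0, 0] -> [0, 0, 0]
row 2: [0, 0, 0] -> [0, 0, 0]

Answer: 0 8 2
0 0 0
0 0 0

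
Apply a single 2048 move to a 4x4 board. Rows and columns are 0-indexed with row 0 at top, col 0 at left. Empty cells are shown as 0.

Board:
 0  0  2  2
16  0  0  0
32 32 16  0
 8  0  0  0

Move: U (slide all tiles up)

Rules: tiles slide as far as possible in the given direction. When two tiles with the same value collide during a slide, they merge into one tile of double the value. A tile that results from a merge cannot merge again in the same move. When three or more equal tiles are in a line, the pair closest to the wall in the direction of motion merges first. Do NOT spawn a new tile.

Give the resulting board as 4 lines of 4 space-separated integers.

Answer: 16 32  2  2
32  0 16  0
 8  0  0  0
 0  0  0  0

Derivation:
Slide up:
col 0: [0, 16, 32, 8] -> [16, 32, 8, 0]
col 1: [0, 0, 32, 0] -> [32, 0, 0, 0]
col 2: [2, 0, 16, 0] -> [2, 16, 0, 0]
col 3: [2, 0, 0, 0] -> [2, 0, 0, 0]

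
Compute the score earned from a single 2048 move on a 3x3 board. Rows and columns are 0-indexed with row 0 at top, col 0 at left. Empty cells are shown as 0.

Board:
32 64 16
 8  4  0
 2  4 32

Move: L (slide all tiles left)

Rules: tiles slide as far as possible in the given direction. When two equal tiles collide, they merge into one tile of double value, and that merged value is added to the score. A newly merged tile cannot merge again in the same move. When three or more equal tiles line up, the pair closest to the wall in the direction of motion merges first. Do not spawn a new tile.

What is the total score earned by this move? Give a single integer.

Answer: 0

Derivation:
Slide left:
row 0: [32, 64, 16] -> [32, 64, 16]  score +0 (running 0)
row 1: [8, 4, 0] -> [8, 4, 0]  score +0 (running 0)
row 2: [2, 4, 32] -> [2, 4, 32]  score +0 (running 0)
Board after move:
32 64 16
 8  4  0
 2  4 32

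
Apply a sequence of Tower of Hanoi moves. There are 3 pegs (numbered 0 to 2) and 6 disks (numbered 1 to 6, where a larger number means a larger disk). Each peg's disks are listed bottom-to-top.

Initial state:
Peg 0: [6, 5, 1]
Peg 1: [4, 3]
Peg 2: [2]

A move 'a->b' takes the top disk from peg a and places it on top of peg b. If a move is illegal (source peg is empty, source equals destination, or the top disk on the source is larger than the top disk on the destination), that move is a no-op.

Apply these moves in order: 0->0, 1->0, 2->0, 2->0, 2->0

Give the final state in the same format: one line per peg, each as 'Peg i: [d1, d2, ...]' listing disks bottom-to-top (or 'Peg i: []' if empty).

Answer: Peg 0: [6, 5, 1]
Peg 1: [4, 3]
Peg 2: [2]

Derivation:
After move 1 (0->0):
Peg 0: [6, 5, 1]
Peg 1: [4, 3]
Peg 2: [2]

After move 2 (1->0):
Peg 0: [6, 5, 1]
Peg 1: [4, 3]
Peg 2: [2]

After move 3 (2->0):
Peg 0: [6, 5, 1]
Peg 1: [4, 3]
Peg 2: [2]

After move 4 (2->0):
Peg 0: [6, 5, 1]
Peg 1: [4, 3]
Peg 2: [2]

After move 5 (2->0):
Peg 0: [6, 5, 1]
Peg 1: [4, 3]
Peg 2: [2]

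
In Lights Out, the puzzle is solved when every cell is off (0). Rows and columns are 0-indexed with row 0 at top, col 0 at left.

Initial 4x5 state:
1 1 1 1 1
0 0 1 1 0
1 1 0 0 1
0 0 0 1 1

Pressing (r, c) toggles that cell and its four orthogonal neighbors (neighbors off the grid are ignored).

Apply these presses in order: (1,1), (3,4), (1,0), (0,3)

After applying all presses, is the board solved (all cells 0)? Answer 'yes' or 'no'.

After press 1 at (1,1):
1 0 1 1 1
1 1 0 1 0
1 0 0 0 1
0 0 0 1 1

After press 2 at (3,4):
1 0 1 1 1
1 1 0 1 0
1 0 0 0 0
0 0 0 0 0

After press 3 at (1,0):
0 0 1 1 1
0 0 0 1 0
0 0 0 0 0
0 0 0 0 0

After press 4 at (0,3):
0 0 0 0 0
0 0 0 0 0
0 0 0 0 0
0 0 0 0 0

Lights still on: 0

Answer: yes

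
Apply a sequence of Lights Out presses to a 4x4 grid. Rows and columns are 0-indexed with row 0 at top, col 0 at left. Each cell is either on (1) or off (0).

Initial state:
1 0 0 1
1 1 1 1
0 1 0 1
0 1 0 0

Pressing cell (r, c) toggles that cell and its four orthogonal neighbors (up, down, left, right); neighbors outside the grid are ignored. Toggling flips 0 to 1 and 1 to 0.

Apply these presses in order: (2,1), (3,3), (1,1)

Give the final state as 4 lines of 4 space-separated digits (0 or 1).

Answer: 1 1 0 1
0 1 0 1
1 1 1 0
0 0 1 1

Derivation:
After press 1 at (2,1):
1 0 0 1
1 0 1 1
1 0 1 1
0 0 0 0

After press 2 at (3,3):
1 0 0 1
1 0 1 1
1 0 1 0
0 0 1 1

After press 3 at (1,1):
1 1 0 1
0 1 0 1
1 1 1 0
0 0 1 1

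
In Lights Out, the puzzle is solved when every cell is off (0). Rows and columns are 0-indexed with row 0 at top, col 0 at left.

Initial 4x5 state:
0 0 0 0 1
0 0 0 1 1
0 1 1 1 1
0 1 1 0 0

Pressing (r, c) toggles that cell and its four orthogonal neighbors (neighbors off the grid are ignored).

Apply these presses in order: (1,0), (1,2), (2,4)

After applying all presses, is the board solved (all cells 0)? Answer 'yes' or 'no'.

After press 1 at (1,0):
1 0 0 0 1
1 1 0 1 1
1 1 1 1 1
0 1 1 0 0

After press 2 at (1,2):
1 0 1 0 1
1 0 1 0 1
1 1 0 1 1
0 1 1 0 0

After press 3 at (2,4):
1 0 1 0 1
1 0 1 0 0
1 1 0 0 0
0 1 1 0 1

Lights still on: 10

Answer: no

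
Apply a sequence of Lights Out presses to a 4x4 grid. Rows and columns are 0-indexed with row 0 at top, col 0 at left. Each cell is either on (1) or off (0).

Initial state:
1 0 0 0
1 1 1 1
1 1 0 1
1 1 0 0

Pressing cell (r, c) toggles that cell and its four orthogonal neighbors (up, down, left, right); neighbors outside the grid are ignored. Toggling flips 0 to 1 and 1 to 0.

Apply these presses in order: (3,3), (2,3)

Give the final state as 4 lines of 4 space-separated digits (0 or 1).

Answer: 1 0 0 0
1 1 1 0
1 1 1 1
1 1 1 0

Derivation:
After press 1 at (3,3):
1 0 0 0
1 1 1 1
1 1 0 0
1 1 1 1

After press 2 at (2,3):
1 0 0 0
1 1 1 0
1 1 1 1
1 1 1 0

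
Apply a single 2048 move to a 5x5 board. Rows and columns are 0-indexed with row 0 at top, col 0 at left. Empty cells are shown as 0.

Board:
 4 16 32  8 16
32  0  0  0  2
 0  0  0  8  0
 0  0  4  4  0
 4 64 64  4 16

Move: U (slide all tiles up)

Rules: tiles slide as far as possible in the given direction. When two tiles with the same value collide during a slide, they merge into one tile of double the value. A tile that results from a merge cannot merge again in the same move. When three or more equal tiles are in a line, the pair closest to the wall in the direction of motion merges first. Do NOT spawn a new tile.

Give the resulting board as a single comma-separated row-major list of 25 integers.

Answer: 4, 16, 32, 16, 16, 32, 64, 4, 8, 2, 4, 0, 64, 0, 16, 0, 0, 0, 0, 0, 0, 0, 0, 0, 0

Derivation:
Slide up:
col 0: [4, 32, 0, 0, 4] -> [4, 32, 4, 0, 0]
col 1: [16, 0, 0, 0, 64] -> [16, 64, 0, 0, 0]
col 2: [32, 0, 0, 4, 64] -> [32, 4, 64, 0, 0]
col 3: [8, 0, 8, 4, 4] -> [16, 8, 0, 0, 0]
col 4: [16, 2, 0, 0, 16] -> [16, 2, 16, 0, 0]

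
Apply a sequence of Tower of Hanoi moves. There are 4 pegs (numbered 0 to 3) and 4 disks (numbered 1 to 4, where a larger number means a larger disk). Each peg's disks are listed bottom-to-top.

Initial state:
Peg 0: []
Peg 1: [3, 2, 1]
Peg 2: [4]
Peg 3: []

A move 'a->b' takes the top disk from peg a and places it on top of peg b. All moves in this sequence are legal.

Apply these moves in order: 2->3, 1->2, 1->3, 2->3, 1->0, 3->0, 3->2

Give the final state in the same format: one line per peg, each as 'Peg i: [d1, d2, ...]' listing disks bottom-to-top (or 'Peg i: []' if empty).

After move 1 (2->3):
Peg 0: []
Peg 1: [3, 2, 1]
Peg 2: []
Peg 3: [4]

After move 2 (1->2):
Peg 0: []
Peg 1: [3, 2]
Peg 2: [1]
Peg 3: [4]

After move 3 (1->3):
Peg 0: []
Peg 1: [3]
Peg 2: [1]
Peg 3: [4, 2]

After move 4 (2->3):
Peg 0: []
Peg 1: [3]
Peg 2: []
Peg 3: [4, 2, 1]

After move 5 (1->0):
Peg 0: [3]
Peg 1: []
Peg 2: []
Peg 3: [4, 2, 1]

After move 6 (3->0):
Peg 0: [3, 1]
Peg 1: []
Peg 2: []
Peg 3: [4, 2]

After move 7 (3->2):
Peg 0: [3, 1]
Peg 1: []
Peg 2: [2]
Peg 3: [4]

Answer: Peg 0: [3, 1]
Peg 1: []
Peg 2: [2]
Peg 3: [4]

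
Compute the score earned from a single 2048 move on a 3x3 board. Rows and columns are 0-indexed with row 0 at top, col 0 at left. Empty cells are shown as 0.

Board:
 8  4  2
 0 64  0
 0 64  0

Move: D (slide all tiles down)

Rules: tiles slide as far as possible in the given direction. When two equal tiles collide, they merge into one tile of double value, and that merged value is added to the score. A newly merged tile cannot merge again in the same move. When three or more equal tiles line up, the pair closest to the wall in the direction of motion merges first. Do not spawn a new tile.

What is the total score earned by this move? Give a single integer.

Answer: 128

Derivation:
Slide down:
col 0: [8, 0, 0] -> [0, 0, 8]  score +0 (running 0)
col 1: [4, 64, 64] -> [0, 4, 128]  score +128 (running 128)
col 2: [2, 0, 0] -> [0, 0, 2]  score +0 (running 128)
Board after move:
  0   0   0
  0   4   0
  8 128   2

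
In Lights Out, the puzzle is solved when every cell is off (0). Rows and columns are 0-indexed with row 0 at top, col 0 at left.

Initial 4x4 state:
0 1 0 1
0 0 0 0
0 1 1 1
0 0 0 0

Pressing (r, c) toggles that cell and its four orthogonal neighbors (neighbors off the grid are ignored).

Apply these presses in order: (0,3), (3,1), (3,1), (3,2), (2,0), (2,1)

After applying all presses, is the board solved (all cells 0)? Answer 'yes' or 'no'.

Answer: no

Derivation:
After press 1 at (0,3):
0 1 1 0
0 0 0 1
0 1 1 1
0 0 0 0

After press 2 at (3,1):
0 1 1 0
0 0 0 1
0 0 1 1
1 1 1 0

After press 3 at (3,1):
0 1 1 0
0 0 0 1
0 1 1 1
0 0 0 0

After press 4 at (3,2):
0 1 1 0
0 0 0 1
0 1 0 1
0 1 1 1

After press 5 at (2,0):
0 1 1 0
1 0 0 1
1 0 0 1
1 1 1 1

After press 6 at (2,1):
0 1 1 0
1 1 0 1
0 1 1 1
1 0 1 1

Lights still on: 11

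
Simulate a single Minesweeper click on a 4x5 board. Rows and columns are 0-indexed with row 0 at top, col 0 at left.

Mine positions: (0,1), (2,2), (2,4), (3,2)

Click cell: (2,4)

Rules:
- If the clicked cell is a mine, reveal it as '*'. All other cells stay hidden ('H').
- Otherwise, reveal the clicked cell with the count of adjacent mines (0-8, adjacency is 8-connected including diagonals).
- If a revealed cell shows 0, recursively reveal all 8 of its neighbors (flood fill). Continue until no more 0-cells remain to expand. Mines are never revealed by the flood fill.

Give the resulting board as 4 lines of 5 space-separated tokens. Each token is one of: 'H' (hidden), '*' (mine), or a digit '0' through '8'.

H H H H H
H H H H H
H H H H *
H H H H H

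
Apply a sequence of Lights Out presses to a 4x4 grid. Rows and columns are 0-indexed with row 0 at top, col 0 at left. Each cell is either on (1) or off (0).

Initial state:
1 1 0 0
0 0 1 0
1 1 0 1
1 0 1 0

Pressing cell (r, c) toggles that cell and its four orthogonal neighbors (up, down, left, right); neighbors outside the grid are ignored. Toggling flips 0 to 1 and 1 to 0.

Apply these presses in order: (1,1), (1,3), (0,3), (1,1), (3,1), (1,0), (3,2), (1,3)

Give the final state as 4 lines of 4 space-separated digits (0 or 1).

Answer: 0 1 1 1
1 1 1 1
0 0 1 1
0 0 1 1

Derivation:
After press 1 at (1,1):
1 0 0 0
1 1 0 0
1 0 0 1
1 0 1 0

After press 2 at (1,3):
1 0 0 1
1 1 1 1
1 0 0 0
1 0 1 0

After press 3 at (0,3):
1 0 1 0
1 1 1 0
1 0 0 0
1 0 1 0

After press 4 at (1,1):
1 1 1 0
0 0 0 0
1 1 0 0
1 0 1 0

After press 5 at (3,1):
1 1 1 0
0 0 0 0
1 0 0 0
0 1 0 0

After press 6 at (1,0):
0 1 1 0
1 1 0 0
0 0 0 0
0 1 0 0

After press 7 at (3,2):
0 1 1 0
1 1 0 0
0 0 1 0
0 0 1 1

After press 8 at (1,3):
0 1 1 1
1 1 1 1
0 0 1 1
0 0 1 1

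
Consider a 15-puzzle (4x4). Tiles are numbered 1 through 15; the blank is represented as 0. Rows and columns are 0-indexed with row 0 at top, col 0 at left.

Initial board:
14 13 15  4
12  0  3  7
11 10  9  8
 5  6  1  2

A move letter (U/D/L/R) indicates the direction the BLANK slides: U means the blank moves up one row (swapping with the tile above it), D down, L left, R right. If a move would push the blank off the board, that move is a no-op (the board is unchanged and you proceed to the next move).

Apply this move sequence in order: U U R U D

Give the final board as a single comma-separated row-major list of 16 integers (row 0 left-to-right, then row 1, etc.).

After move 1 (U):
14  0 15  4
12 13  3  7
11 10  9  8
 5  6  1  2

After move 2 (U):
14  0 15  4
12 13  3  7
11 10  9  8
 5  6  1  2

After move 3 (R):
14 15  0  4
12 13  3  7
11 10  9  8
 5  6  1  2

After move 4 (U):
14 15  0  4
12 13  3  7
11 10  9  8
 5  6  1  2

After move 5 (D):
14 15  3  4
12 13  0  7
11 10  9  8
 5  6  1  2

Answer: 14, 15, 3, 4, 12, 13, 0, 7, 11, 10, 9, 8, 5, 6, 1, 2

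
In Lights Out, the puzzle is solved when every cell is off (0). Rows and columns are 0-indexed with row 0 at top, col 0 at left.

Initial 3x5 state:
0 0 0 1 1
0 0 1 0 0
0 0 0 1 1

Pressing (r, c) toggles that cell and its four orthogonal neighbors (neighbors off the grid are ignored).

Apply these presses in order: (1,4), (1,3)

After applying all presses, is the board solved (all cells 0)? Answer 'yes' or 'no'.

After press 1 at (1,4):
0 0 0 1 0
0 0 1 1 1
0 0 0 1 0

After press 2 at (1,3):
0 0 0 0 0
0 0 0 0 0
0 0 0 0 0

Lights still on: 0

Answer: yes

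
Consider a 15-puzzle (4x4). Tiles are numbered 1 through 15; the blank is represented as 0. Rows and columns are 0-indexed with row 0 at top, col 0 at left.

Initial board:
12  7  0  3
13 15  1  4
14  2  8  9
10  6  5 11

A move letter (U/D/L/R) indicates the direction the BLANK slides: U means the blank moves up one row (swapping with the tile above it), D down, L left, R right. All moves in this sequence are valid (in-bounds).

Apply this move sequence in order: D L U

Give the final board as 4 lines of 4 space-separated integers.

Answer: 12  0  1  3
13  7 15  4
14  2  8  9
10  6  5 11

Derivation:
After move 1 (D):
12  7  1  3
13 15  0  4
14  2  8  9
10  6  5 11

After move 2 (L):
12  7  1  3
13  0 15  4
14  2  8  9
10  6  5 11

After move 3 (U):
12  0  1  3
13  7 15  4
14  2  8  9
10  6  5 11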